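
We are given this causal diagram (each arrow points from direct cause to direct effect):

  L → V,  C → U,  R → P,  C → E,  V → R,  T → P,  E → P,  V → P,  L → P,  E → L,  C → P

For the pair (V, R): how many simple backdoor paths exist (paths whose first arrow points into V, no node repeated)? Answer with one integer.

3

A backdoor path from V to R is any simple undirected path whose first edge points into V (i.e. leaves V via a parent).
Parents of V: {L}.
Enumerating:
  P1: V <- L <- E <- C -> P <- R
  P2: V <- L <- E -> P <- R
  P3: V <- L -> P <- R
That exhausts the simple backdoor paths. Count: 3.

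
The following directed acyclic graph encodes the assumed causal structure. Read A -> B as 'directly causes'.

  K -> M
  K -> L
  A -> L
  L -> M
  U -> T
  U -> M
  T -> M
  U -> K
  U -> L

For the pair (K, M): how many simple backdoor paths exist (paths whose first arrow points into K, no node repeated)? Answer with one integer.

A backdoor path from K to M is any simple undirected path whose first edge points into K (i.e. leaves K via a parent).
Parents of K: {U}.
Enumerating:
  P1: K <- U -> T -> M
  P2: K <- U -> L -> M
  P3: K <- U -> M
That exhausts the simple backdoor paths. Count: 3.

3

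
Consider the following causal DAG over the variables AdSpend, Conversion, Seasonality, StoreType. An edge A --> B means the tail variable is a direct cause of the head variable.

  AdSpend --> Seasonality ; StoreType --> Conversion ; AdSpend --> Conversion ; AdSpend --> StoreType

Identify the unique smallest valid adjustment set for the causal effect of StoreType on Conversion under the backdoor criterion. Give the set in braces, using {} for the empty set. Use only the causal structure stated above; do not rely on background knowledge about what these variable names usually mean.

Variables eligible for adjustment (non-descendants of StoreType, excluding StoreType and Conversion): {AdSpend, Seasonality}.
Backdoor paths from StoreType to Conversion:
  P1: StoreType <- AdSpend -> Conversion
The empty set is not sufficient: P1 (StoreType <- AdSpend -> Conversion) has no collider blocking it and no conditioned non-collider, so it is open.
Try {AdSpend}:
  P1: blocked at fork node AdSpend ∈ conditioning set.
{AdSpend} contains no descendant of StoreType and blocks every backdoor path.
No other singleton works — e.g. {Seasonality} leaves P1 open — so {AdSpend} is the unique smallest valid adjustment set.

{AdSpend}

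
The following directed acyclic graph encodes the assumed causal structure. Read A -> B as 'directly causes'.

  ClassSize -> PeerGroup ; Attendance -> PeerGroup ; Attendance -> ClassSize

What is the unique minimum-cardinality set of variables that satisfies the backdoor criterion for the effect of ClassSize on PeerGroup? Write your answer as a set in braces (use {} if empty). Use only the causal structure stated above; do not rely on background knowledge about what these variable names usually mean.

Variables eligible for adjustment (non-descendants of ClassSize, excluding ClassSize and PeerGroup): {Attendance}.
Backdoor paths from ClassSize to PeerGroup:
  P1: ClassSize <- Attendance -> PeerGroup
The empty set is not sufficient: P1 (ClassSize <- Attendance -> PeerGroup) has no collider blocking it and no conditioned non-collider, so it is open.
Try {Attendance}:
  P1: blocked at fork node Attendance ∈ conditioning set.
{Attendance} contains no descendant of ClassSize and blocks every backdoor path.
{Attendance} is the unique smallest valid adjustment set.

{Attendance}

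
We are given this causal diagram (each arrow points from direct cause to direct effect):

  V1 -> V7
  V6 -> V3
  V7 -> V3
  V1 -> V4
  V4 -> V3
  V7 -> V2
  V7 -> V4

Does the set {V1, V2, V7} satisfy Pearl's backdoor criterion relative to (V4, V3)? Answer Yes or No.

Backdoor paths from V4 to V3 (paths whose first edge points into V4):
  P1: V4 <- V1 -> V7 -> V3
  P2: V4 <- V7 -> V3
Condition 1 (no descendant of V4 in the set): holds — descendants of V4 are {V3}; none are in {V1, V2, V7}.
Condition 2 (every backdoor path blocked by {V1, V2, V7}):
  P1: blocked at fork node V1 ∈ conditioning set.
  P2: blocked at fork node V7 ∈ conditioning set.
{V1, V2, V7} satisfies the backdoor criterion.

Yes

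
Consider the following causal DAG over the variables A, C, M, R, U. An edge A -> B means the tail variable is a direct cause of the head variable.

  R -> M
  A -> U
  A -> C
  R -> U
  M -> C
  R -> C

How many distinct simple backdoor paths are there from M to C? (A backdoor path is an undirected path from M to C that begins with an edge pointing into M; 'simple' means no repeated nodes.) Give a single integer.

A backdoor path from M to C is any simple undirected path whose first edge points into M (i.e. leaves M via a parent).
Parents of M: {R}.
Enumerating:
  P1: M <- R -> U <- A -> C
  P2: M <- R -> C
That exhausts the simple backdoor paths. Count: 2.

2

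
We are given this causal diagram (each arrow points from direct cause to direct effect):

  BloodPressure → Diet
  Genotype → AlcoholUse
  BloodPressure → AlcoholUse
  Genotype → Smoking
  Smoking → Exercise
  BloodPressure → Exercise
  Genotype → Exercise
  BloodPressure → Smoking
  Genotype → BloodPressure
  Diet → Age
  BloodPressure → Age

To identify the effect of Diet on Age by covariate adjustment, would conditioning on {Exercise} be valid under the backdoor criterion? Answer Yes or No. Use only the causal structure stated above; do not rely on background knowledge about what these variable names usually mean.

Backdoor paths from Diet to Age (paths whose first edge points into Diet):
  P1: Diet <- BloodPressure -> Age
Condition 1 (no descendant of Diet in the set): holds — descendants of Diet are {Age}; none are in {Exercise}.
Condition 2 (every backdoor path blocked by {Exercise}):
  P1: open — no interior node is in the conditioning set.
{Exercise} does not satisfy the backdoor criterion.

No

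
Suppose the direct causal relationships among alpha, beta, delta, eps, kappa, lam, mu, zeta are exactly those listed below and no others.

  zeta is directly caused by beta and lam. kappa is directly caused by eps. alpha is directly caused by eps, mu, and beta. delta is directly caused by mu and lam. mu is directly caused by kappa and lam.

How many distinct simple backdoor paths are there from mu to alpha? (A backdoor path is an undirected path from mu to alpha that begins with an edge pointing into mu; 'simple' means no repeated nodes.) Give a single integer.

A backdoor path from mu to alpha is any simple undirected path whose first edge points into mu (i.e. leaves mu via a parent).
Parents of mu: {kappa, lam}.
Enumerating:
  P1: mu <- kappa <- eps -> alpha
  P2: mu <- lam -> zeta <- beta -> alpha
That exhausts the simple backdoor paths. Count: 2.

2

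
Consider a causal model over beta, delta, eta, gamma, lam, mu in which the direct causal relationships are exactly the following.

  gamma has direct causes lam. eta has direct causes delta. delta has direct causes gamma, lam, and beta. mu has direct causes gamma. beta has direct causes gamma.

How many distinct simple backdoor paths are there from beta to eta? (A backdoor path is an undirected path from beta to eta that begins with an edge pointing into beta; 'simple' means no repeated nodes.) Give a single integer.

A backdoor path from beta to eta is any simple undirected path whose first edge points into beta (i.e. leaves beta via a parent).
Parents of beta: {gamma}.
Enumerating:
  P1: beta <- gamma <- lam -> delta -> eta
  P2: beta <- gamma -> delta -> eta
That exhausts the simple backdoor paths. Count: 2.

2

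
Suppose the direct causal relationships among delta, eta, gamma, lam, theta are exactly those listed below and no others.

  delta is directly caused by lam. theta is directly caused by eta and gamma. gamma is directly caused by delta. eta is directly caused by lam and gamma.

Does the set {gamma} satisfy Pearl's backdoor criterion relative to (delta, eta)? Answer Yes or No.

Backdoor paths from delta to eta (paths whose first edge points into delta):
  P1: delta <- lam -> eta
Condition 1 (no descendant of delta in the set): FAILS — gamma is a descendant of delta.
Condition 2 (every backdoor path blocked by {gamma}):
  P1: open — no interior node is in the conditioning set.
{gamma} does not satisfy the backdoor criterion.

No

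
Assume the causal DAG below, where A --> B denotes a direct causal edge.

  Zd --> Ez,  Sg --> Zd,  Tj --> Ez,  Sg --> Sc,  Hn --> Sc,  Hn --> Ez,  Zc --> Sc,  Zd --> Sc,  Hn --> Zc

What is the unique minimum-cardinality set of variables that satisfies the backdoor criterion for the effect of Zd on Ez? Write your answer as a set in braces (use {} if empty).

Variables eligible for adjustment (non-descendants of Zd, excluding Zd and Ez): {Hn, Sg, Tj, Zc}.
Backdoor paths from Zd to Ez:
  P1: Zd <- Sg -> Sc <- Hn -> Ez
  P2: Zd <- Sg -> Sc <- Zc <- Hn -> Ez
Each backdoor path contains an unconditioned collider, so every path is already blocked with the empty conditioning set:
  P1: blocked at collider Sc (neither it nor any descendant is in the conditioning set).
  P2: blocked at collider Sc (neither it nor any descendant is in the conditioning set).
The empty set is therefore the unique smallest valid set.

{}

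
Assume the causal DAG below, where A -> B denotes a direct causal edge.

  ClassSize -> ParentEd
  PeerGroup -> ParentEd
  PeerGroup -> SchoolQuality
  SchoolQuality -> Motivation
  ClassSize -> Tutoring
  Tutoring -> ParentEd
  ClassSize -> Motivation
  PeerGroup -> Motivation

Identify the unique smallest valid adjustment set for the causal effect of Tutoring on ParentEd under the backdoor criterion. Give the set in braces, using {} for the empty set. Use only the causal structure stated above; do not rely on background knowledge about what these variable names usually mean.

Variables eligible for adjustment (non-descendants of Tutoring, excluding Tutoring and ParentEd): {ClassSize, Motivation, PeerGroup, SchoolQuality}.
Backdoor paths from Tutoring to ParentEd:
  P1: Tutoring <- ClassSize -> ParentEd
  P2: Tutoring <- ClassSize -> Motivation <- PeerGroup -> ParentEd
  P3: Tutoring <- ClassSize -> Motivation <- SchoolQuality <- PeerGroup -> ParentEd
The empty set is not sufficient: P1 (Tutoring <- ClassSize -> ParentEd) has no collider blocking it and no conditioned non-collider, so it is open.
Try {ClassSize}:
  P1: blocked at fork node ClassSize ∈ conditioning set.
  P2: blocked at fork node ClassSize ∈ conditioning set.
  P3: blocked at fork node ClassSize ∈ conditioning set.
{ClassSize} contains no descendant of Tutoring and blocks every backdoor path.
No other singleton works — e.g. {PeerGroup} leaves P1 open — so {ClassSize} is the unique smallest valid adjustment set.

{ClassSize}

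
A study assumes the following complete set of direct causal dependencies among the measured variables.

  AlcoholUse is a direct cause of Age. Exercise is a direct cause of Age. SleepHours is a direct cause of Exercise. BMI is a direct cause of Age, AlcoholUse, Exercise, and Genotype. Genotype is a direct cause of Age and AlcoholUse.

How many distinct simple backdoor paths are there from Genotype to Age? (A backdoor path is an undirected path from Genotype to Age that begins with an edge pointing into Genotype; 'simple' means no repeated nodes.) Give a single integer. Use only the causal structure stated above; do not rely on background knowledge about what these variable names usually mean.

A backdoor path from Genotype to Age is any simple undirected path whose first edge points into Genotype (i.e. leaves Genotype via a parent).
Parents of Genotype: {BMI}.
Enumerating:
  P1: Genotype <- BMI -> Exercise -> Age
  P2: Genotype <- BMI -> AlcoholUse -> Age
  P3: Genotype <- BMI -> Age
That exhausts the simple backdoor paths. Count: 3.

3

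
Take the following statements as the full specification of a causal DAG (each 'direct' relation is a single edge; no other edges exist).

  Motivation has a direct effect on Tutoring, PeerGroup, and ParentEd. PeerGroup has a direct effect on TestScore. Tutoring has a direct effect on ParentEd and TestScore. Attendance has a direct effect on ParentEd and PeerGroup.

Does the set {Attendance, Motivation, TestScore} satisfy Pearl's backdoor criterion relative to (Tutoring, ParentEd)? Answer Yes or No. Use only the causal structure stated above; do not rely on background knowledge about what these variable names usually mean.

Backdoor paths from Tutoring to ParentEd (paths whose first edge points into Tutoring):
  P1: Tutoring <- Motivation -> PeerGroup <- Attendance -> ParentEd
  P2: Tutoring <- Motivation -> ParentEd
Condition 1 (no descendant of Tutoring in the set): FAILS — TestScore is a descendant of Tutoring.
Condition 2 (every backdoor path blocked by {Attendance, Motivation, TestScore}):
  P1: blocked at fork node Motivation ∈ conditioning set.
  P2: blocked at fork node Motivation ∈ conditioning set.
{Attendance, Motivation, TestScore} does not satisfy the backdoor criterion.

No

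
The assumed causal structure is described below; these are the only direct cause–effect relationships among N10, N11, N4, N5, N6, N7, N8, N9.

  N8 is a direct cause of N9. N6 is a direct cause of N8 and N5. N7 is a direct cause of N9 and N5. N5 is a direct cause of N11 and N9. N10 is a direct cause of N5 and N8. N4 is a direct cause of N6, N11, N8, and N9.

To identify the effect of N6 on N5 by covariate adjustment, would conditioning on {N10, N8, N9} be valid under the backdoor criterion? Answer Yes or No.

No

Backdoor paths from N6 to N5 (paths whose first edge points into N6):
  P1: N6 <- N4 -> N8 <- N10 -> N5
  P2: N6 <- N4 -> N8 -> N9 <- N7 -> N5
  P3: N6 <- N4 -> N8 -> N9 <- N5
  P4: N6 <- N4 -> N9 <- N7 -> N5
  P5: N6 <- N4 -> N9 <- N5
  P6: N6 <- N4 -> N9 <- N8 <- N10 -> N5
  P7: N6 <- N4 -> N11 <- N5
Condition 1 (no descendant of N6 in the set): FAILS — N8 and N9 are descendants of N6.
Condition 2 (every backdoor path blocked by {N10, N8, N9}):
  P1: blocked at fork node N10 ∈ conditioning set.
  P2: blocked at chain node N8 ∈ conditioning set.
  P3: blocked at chain node N8 ∈ conditioning set.
  P4: open — collider(s) N9 are conditioned on (or have a conditioned descendant) and no non-collider on the path is in the set.
  P5: open — collider(s) N9 are conditioned on (or have a conditioned descendant) and no non-collider on the path is in the set.
  P6: blocked at chain node N8 ∈ conditioning set.
  P7: blocked at collider N11 (neither it nor any descendant is in the conditioning set).
{N10, N8, N9} does not satisfy the backdoor criterion.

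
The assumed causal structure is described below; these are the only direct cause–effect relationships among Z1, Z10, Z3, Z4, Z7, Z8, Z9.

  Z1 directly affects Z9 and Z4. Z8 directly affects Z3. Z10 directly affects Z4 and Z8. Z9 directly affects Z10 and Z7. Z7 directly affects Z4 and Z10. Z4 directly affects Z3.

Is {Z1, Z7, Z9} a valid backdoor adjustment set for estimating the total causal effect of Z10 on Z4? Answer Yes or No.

Yes

Backdoor paths from Z10 to Z4 (paths whose first edge points into Z10):
  P1: Z10 <- Z9 <- Z1 -> Z4
  P2: Z10 <- Z9 -> Z7 -> Z4
  P3: Z10 <- Z7 <- Z9 <- Z1 -> Z4
  P4: Z10 <- Z7 -> Z4
Condition 1 (no descendant of Z10 in the set): holds — descendants of Z10 are {Z3, Z4, Z8}; none are in {Z1, Z7, Z9}.
Condition 2 (every backdoor path blocked by {Z1, Z7, Z9}):
  P1: blocked at chain node Z9 ∈ conditioning set.
  P2: blocked at fork node Z9 ∈ conditioning set.
  P3: blocked at chain node Z7 ∈ conditioning set.
  P4: blocked at fork node Z7 ∈ conditioning set.
{Z1, Z7, Z9} satisfies the backdoor criterion.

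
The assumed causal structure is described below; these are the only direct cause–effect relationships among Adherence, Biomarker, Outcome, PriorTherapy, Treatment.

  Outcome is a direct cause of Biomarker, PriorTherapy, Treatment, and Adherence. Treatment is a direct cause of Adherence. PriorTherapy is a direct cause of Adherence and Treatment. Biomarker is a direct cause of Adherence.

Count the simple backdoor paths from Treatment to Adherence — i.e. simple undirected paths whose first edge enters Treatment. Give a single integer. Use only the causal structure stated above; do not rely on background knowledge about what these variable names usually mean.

A backdoor path from Treatment to Adherence is any simple undirected path whose first edge points into Treatment (i.e. leaves Treatment via a parent).
Parents of Treatment: {Outcome, PriorTherapy}.
Enumerating:
  P1: Treatment <- Outcome -> Biomarker -> Adherence
  P2: Treatment <- Outcome -> PriorTherapy -> Adherence
  P3: Treatment <- Outcome -> Adherence
  P4: Treatment <- PriorTherapy <- Outcome -> Biomarker -> Adherence
  P5: Treatment <- PriorTherapy <- Outcome -> Adherence
  P6: Treatment <- PriorTherapy -> Adherence
That exhausts the simple backdoor paths. Count: 6.

6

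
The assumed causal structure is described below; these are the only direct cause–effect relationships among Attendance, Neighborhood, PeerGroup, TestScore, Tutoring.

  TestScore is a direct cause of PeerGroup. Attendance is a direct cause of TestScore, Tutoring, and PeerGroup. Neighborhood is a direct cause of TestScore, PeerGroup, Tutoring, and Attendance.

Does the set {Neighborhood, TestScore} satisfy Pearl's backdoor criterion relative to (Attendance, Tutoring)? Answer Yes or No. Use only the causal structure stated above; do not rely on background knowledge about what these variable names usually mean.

Backdoor paths from Attendance to Tutoring (paths whose first edge points into Attendance):
  P1: Attendance <- Neighborhood -> Tutoring
Condition 1 (no descendant of Attendance in the set): FAILS — TestScore is a descendant of Attendance.
Condition 2 (every backdoor path blocked by {Neighborhood, TestScore}):
  P1: blocked at fork node Neighborhood ∈ conditioning set.
{Neighborhood, TestScore} does not satisfy the backdoor criterion.

No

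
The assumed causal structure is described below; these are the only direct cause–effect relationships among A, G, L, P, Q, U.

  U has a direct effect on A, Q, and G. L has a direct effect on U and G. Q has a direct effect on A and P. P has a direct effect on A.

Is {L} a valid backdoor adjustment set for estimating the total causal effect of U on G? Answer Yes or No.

Yes

Backdoor paths from U to G (paths whose first edge points into U):
  P1: U <- L -> G
Condition 1 (no descendant of U in the set): holds — descendants of U are {A, G, P, Q}; none are in {L}.
Condition 2 (every backdoor path blocked by {L}):
  P1: blocked at fork node L ∈ conditioning set.
{L} satisfies the backdoor criterion.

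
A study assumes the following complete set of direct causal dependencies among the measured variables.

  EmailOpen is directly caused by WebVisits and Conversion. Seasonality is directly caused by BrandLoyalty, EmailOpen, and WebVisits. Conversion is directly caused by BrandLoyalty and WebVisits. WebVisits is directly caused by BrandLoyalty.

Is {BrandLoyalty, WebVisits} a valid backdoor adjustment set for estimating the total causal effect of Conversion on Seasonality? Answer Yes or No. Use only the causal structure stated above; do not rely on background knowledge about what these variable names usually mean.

Backdoor paths from Conversion to Seasonality (paths whose first edge points into Conversion):
  P1: Conversion <- BrandLoyalty -> WebVisits -> EmailOpen -> Seasonality
  P2: Conversion <- BrandLoyalty -> WebVisits -> Seasonality
  P3: Conversion <- BrandLoyalty -> Seasonality
  P4: Conversion <- WebVisits <- BrandLoyalty -> Seasonality
  P5: Conversion <- WebVisits -> EmailOpen -> Seasonality
  P6: Conversion <- WebVisits -> Seasonality
Condition 1 (no descendant of Conversion in the set): holds — descendants of Conversion are {EmailOpen, Seasonality}; none are in {BrandLoyalty, WebVisits}.
Condition 2 (every backdoor path blocked by {BrandLoyalty, WebVisits}):
  P1: blocked at fork node BrandLoyalty ∈ conditioning set.
  P2: blocked at fork node BrandLoyalty ∈ conditioning set.
  P3: blocked at fork node BrandLoyalty ∈ conditioning set.
  P4: blocked at chain node WebVisits ∈ conditioning set.
  P5: blocked at fork node WebVisits ∈ conditioning set.
  P6: blocked at fork node WebVisits ∈ conditioning set.
{BrandLoyalty, WebVisits} satisfies the backdoor criterion.

Yes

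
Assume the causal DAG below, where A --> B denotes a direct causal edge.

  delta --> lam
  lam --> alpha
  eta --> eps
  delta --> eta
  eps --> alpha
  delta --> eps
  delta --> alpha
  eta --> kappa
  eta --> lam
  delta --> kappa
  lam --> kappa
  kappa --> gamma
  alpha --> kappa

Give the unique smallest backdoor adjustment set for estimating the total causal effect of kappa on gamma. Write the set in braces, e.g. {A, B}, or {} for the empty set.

Variables eligible for adjustment (non-descendants of kappa, excluding kappa and gamma): {alpha, delta, eps, eta, lam}.
Backdoor paths from kappa to gamma:
  (none)
With no backdoor paths the empty set already satisfies the criterion, and it is trivially minimal.

{}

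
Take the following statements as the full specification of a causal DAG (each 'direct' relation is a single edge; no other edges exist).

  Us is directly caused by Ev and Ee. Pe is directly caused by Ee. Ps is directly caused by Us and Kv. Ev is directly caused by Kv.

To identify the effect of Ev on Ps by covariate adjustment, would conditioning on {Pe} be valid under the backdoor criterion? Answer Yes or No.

Backdoor paths from Ev to Ps (paths whose first edge points into Ev):
  P1: Ev <- Kv -> Ps
Condition 1 (no descendant of Ev in the set): holds — descendants of Ev are {Ps, Us}; none are in {Pe}.
Condition 2 (every backdoor path blocked by {Pe}):
  P1: open — no interior node is in the conditioning set.
{Pe} does not satisfy the backdoor criterion.

No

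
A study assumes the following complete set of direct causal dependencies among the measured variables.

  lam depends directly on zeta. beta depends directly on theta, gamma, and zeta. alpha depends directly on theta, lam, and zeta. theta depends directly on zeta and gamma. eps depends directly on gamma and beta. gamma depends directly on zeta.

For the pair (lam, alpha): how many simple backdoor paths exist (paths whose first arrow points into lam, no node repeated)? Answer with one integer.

8

A backdoor path from lam to alpha is any simple undirected path whose first edge points into lam (i.e. leaves lam via a parent).
Parents of lam: {zeta}.
Enumerating:
  P1: lam <- zeta -> gamma -> theta -> alpha
  P2: lam <- zeta -> gamma -> beta <- theta -> alpha
  P3: lam <- zeta -> gamma -> eps <- beta <- theta -> alpha
  P4: lam <- zeta -> theta -> alpha
  P5: lam <- zeta -> beta <- gamma -> theta -> alpha
  P6: lam <- zeta -> beta <- theta -> alpha
  P7: lam <- zeta -> beta -> eps <- gamma -> theta -> alpha
  P8: lam <- zeta -> alpha
That exhausts the simple backdoor paths. Count: 8.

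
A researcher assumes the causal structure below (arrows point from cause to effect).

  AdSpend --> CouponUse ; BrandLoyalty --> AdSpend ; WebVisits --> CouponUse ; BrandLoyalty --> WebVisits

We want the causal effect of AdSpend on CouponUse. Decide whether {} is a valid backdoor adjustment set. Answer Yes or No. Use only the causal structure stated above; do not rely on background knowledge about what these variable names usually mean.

Backdoor paths from AdSpend to CouponUse (paths whose first edge points into AdSpend):
  P1: AdSpend <- BrandLoyalty -> WebVisits -> CouponUse
Condition 1 (no descendant of AdSpend in the set): holds — descendants of AdSpend are {CouponUse}; none are in {}.
Condition 2 (every backdoor path blocked by {}):
  P1: open — no interior node is in the conditioning set.
{} does not satisfy the backdoor criterion.

No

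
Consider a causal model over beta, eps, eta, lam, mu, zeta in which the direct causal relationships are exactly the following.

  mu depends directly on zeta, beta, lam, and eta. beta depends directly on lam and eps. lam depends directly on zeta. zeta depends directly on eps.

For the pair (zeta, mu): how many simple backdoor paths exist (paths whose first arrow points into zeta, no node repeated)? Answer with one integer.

A backdoor path from zeta to mu is any simple undirected path whose first edge points into zeta (i.e. leaves zeta via a parent).
Parents of zeta: {eps}.
Enumerating:
  P1: zeta <- eps -> beta <- lam -> mu
  P2: zeta <- eps -> beta -> mu
That exhausts the simple backdoor paths. Count: 2.

2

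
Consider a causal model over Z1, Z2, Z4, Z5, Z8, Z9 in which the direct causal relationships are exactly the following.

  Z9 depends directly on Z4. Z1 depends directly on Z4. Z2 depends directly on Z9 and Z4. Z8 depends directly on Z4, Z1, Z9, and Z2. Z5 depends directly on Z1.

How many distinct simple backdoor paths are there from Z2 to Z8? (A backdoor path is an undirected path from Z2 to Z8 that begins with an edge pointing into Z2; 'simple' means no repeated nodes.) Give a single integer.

A backdoor path from Z2 to Z8 is any simple undirected path whose first edge points into Z2 (i.e. leaves Z2 via a parent).
Parents of Z2: {Z4, Z9}.
Enumerating:
  P1: Z2 <- Z4 -> Z1 -> Z8
  P2: Z2 <- Z4 -> Z9 -> Z8
  P3: Z2 <- Z4 -> Z8
  P4: Z2 <- Z9 <- Z4 -> Z1 -> Z8
  P5: Z2 <- Z9 <- Z4 -> Z8
  P6: Z2 <- Z9 -> Z8
That exhausts the simple backdoor paths. Count: 6.

6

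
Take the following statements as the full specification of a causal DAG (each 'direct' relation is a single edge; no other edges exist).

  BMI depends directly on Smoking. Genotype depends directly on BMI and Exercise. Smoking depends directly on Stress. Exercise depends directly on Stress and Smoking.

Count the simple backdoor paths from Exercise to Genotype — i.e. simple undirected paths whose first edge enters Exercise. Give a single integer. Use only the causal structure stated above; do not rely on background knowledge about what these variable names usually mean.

A backdoor path from Exercise to Genotype is any simple undirected path whose first edge points into Exercise (i.e. leaves Exercise via a parent).
Parents of Exercise: {Smoking, Stress}.
Enumerating:
  P1: Exercise <- Stress -> Smoking -> BMI -> Genotype
  P2: Exercise <- Smoking -> BMI -> Genotype
That exhausts the simple backdoor paths. Count: 2.

2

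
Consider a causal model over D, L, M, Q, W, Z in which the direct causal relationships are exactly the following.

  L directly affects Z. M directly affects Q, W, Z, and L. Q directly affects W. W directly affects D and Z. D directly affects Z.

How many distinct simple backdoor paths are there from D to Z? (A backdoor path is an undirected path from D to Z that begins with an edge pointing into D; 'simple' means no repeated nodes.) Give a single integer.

A backdoor path from D to Z is any simple undirected path whose first edge points into D (i.e. leaves D via a parent).
Parents of D: {W}.
Enumerating:
  P1: D <- W <- M -> L -> Z
  P2: D <- W <- M -> Z
  P3: D <- W <- Q <- M -> L -> Z
  P4: D <- W <- Q <- M -> Z
  P5: D <- W -> Z
That exhausts the simple backdoor paths. Count: 5.

5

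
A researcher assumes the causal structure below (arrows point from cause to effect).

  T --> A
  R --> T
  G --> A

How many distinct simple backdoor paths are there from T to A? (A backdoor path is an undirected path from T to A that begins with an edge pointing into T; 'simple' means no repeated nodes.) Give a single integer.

A backdoor path from T to A is any simple undirected path whose first edge points into T (i.e. leaves T via a parent).
Parents of T: {R}.
No simple path from any parent of T reaches A without revisiting T, so there are no backdoor paths.

0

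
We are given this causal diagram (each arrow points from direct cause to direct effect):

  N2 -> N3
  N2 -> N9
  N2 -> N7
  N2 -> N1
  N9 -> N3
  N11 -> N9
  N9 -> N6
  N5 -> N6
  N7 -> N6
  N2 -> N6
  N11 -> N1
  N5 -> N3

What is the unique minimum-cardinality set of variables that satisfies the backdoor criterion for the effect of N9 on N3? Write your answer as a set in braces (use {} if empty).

Variables eligible for adjustment (non-descendants of N9, excluding N9 and N3): {N1, N11, N2, N5, N7}.
Backdoor paths from N9 to N3:
  P1: N9 <- N2 -> N7 -> N6 <- N5 -> N3
  P2: N9 <- N2 -> N3
  P3: N9 <- N2 -> N6 <- N5 -> N3
  P4: N9 <- N11 -> N1 <- N2 -> N7 -> N6 <- N5 -> N3
  P5: N9 <- N11 -> N1 <- N2 -> N3
  P6: N9 <- N11 -> N1 <- N2 -> N6 <- N5 -> N3
The empty set is not sufficient: P2 (N9 <- N2 -> N3) has no collider blocking it and no conditioned non-collider, so it is open.
Try {N2}:
  P1: blocked at fork node N2 ∈ conditioning set.
  P2: blocked at fork node N2 ∈ conditioning set.
  P3: blocked at fork node N2 ∈ conditioning set.
  P4: blocked at collider N1 (neither it nor any descendant is in the conditioning set).
  P5: blocked at collider N1 (neither it nor any descendant is in the conditioning set).
  P6: blocked at collider N1 (neither it nor any descendant is in the conditioning set).
{N2} contains no descendant of N9 and blocks every backdoor path.
No other singleton works — e.g. {N11} leaves P2 open — so {N2} is the unique smallest valid adjustment set.

{N2}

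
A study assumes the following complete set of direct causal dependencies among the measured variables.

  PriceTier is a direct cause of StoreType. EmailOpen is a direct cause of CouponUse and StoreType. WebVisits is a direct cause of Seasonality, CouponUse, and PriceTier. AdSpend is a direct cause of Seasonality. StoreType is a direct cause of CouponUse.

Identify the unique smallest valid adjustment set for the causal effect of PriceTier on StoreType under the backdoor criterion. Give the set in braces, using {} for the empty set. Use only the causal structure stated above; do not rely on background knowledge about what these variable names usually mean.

{}

Variables eligible for adjustment (non-descendants of PriceTier, excluding PriceTier and StoreType): {AdSpend, EmailOpen, Seasonality, WebVisits}.
Backdoor paths from PriceTier to StoreType:
  P1: PriceTier <- WebVisits -> CouponUse <- EmailOpen -> StoreType
  P2: PriceTier <- WebVisits -> CouponUse <- StoreType
Each backdoor path contains an unconditioned collider, so every path is already blocked with the empty conditioning set:
  P1: blocked at collider CouponUse (neither it nor any descendant is in the conditioning set).
  P2: blocked at collider CouponUse (neither it nor any descendant is in the conditioning set).
The empty set is therefore the unique smallest valid set.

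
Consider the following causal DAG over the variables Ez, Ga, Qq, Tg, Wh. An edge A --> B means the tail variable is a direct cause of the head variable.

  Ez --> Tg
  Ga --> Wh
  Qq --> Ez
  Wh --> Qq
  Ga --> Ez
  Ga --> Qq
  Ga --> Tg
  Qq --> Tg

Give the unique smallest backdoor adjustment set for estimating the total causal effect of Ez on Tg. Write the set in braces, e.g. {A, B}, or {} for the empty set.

Variables eligible for adjustment (non-descendants of Ez, excluding Ez and Tg): {Ga, Qq, Wh}.
Backdoor paths from Ez to Tg:
  P1: Ez <- Ga -> Wh -> Qq -> Tg
  P2: Ez <- Ga -> Qq -> Tg
  P3: Ez <- Ga -> Tg
  P4: Ez <- Qq <- Ga -> Tg
  P5: Ez <- Qq <- Wh <- Ga -> Tg
  P6: Ez <- Qq -> Tg
The empty set is not sufficient: P1 (Ez <- Ga -> Wh -> Qq -> Tg) has no collider blocking it and no conditioned non-collider, so it is open.
Try {Ga, Qq}:
  P1: blocked at fork node Ga ∈ conditioning set.
  P2: blocked at fork node Ga ∈ conditioning set.
  P3: blocked at fork node Ga ∈ conditioning set.
  P4: blocked at chain node Qq ∈ conditioning set.
  P5: blocked at chain node Qq ∈ conditioning set.
  P6: blocked at fork node Qq ∈ conditioning set.
{Ga, Qq} contains no descendant of Ez and blocks every backdoor path.
Every element of {Ga, Qq} is needed (dropping Ga leaves P3 open; dropping Qq leaves P6 open), so no proper subset is valid.
Among all size-2 subsets of the eligible variables, only {Ga, Qq} blocks every backdoor path, so it is the unique smallest valid adjustment set.

{Ga, Qq}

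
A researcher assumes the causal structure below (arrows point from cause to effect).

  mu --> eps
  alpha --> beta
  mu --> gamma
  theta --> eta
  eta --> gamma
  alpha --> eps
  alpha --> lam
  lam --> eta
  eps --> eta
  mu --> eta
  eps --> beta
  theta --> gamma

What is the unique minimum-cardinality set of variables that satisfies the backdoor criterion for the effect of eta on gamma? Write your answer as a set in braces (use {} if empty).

Variables eligible for adjustment (non-descendants of eta, excluding eta and gamma): {alpha, beta, eps, lam, mu, theta}.
Backdoor paths from eta to gamma:
  P1: eta <- mu -> gamma
  P2: eta <- theta -> gamma
  P3: eta <- lam <- alpha -> eps <- mu -> gamma
  P4: eta <- lam <- alpha -> beta <- eps <- mu -> gamma
  P5: eta <- eps <- mu -> gamma
The empty set is not sufficient: P1 (eta <- mu -> gamma) has no collider blocking it and no conditioned non-collider, so it is open.
Try {mu, theta}:
  P1: blocked at fork node mu ∈ conditioning set.
  P2: blocked at fork node theta ∈ conditioning set.
  P3: blocked at collider eps (neither it nor any descendant is in the conditioning set).
  P4: blocked at collider beta (neither it nor any descendant is in the conditioning set).
  P5: blocked at fork node mu ∈ conditioning set.
{mu, theta} contains no descendant of eta and blocks every backdoor path.
Every element of {mu, theta} is needed (dropping mu leaves P1 open; dropping theta leaves P2 open), so no proper subset is valid.
Among all size-2 subsets of the eligible variables, only {mu, theta} blocks every backdoor path, so it is the unique smallest valid adjustment set.

{mu, theta}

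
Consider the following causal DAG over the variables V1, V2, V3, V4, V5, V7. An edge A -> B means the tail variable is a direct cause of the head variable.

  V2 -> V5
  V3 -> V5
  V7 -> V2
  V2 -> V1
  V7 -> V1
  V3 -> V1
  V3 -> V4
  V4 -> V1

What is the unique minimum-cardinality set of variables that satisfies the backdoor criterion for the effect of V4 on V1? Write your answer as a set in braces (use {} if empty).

{V3}

Variables eligible for adjustment (non-descendants of V4, excluding V4 and V1): {V2, V3, V5, V7}.
Backdoor paths from V4 to V1:
  P1: V4 <- V3 -> V5 <- V2 <- V7 -> V1
  P2: V4 <- V3 -> V5 <- V2 -> V1
  P3: V4 <- V3 -> V1
The empty set is not sufficient: P3 (V4 <- V3 -> V1) has no collider blocking it and no conditioned non-collider, so it is open.
Try {V3}:
  P1: blocked at fork node V3 ∈ conditioning set.
  P2: blocked at fork node V3 ∈ conditioning set.
  P3: blocked at fork node V3 ∈ conditioning set.
{V3} contains no descendant of V4 and blocks every backdoor path.
No other singleton works — e.g. {V7} leaves P3 open — so {V3} is the unique smallest valid adjustment set.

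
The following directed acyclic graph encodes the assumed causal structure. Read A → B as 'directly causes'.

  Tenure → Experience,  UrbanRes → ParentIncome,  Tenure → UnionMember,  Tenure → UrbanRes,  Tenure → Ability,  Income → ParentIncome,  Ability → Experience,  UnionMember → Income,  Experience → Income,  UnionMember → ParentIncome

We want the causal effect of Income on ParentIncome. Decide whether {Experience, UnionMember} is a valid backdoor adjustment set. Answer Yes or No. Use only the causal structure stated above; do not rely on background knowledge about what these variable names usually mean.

Backdoor paths from Income to ParentIncome (paths whose first edge points into Income):
  P1: Income <- Experience <- Tenure -> UnionMember -> ParentIncome
  P2: Income <- Experience <- Tenure -> UrbanRes -> ParentIncome
  P3: Income <- Experience <- Ability <- Tenure -> UnionMember -> ParentIncome
  P4: Income <- Experience <- Ability <- Tenure -> UrbanRes -> ParentIncome
  P5: Income <- UnionMember <- Tenure -> UrbanRes -> ParentIncome
  P6: Income <- UnionMember -> ParentIncome
Condition 1 (no descendant of Income in the set): holds — descendants of Income are {ParentIncome}; none are in {Experience, UnionMember}.
Condition 2 (every backdoor path blocked by {Experience, UnionMember}):
  P1: blocked at chain node Experience ∈ conditioning set.
  P2: blocked at chain node Experience ∈ conditioning set.
  P3: blocked at chain node Experience ∈ conditioning set.
  P4: blocked at chain node Experience ∈ conditioning set.
  P5: blocked at chain node UnionMember ∈ conditioning set.
  P6: blocked at fork node UnionMember ∈ conditioning set.
{Experience, UnionMember} satisfies the backdoor criterion.

Yes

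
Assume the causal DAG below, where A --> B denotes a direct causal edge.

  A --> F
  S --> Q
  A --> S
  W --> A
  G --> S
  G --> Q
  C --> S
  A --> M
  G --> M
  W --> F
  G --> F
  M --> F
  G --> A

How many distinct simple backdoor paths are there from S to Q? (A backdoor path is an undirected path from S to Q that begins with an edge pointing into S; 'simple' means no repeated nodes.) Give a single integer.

A backdoor path from S to Q is any simple undirected path whose first edge points into S (i.e. leaves S via a parent).
Parents of S: {A, C, G}.
Enumerating:
  P1: S <- G -> Q
  P2: S <- A <- G -> Q
  P3: S <- A <- W -> F <- G -> Q
  P4: S <- A <- W -> F <- M <- G -> Q
  P5: S <- A -> M <- G -> Q
  P6: S <- A -> M -> F <- G -> Q
  P7: S <- A -> F <- G -> Q
  P8: S <- A -> F <- M <- G -> Q
That exhausts the simple backdoor paths. Count: 8.

8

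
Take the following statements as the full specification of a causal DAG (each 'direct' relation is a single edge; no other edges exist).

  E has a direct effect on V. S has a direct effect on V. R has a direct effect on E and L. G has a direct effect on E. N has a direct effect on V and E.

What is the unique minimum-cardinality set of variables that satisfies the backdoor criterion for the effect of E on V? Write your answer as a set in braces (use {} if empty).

Variables eligible for adjustment (non-descendants of E, excluding E and V): {G, L, N, R, S}.
Backdoor paths from E to V:
  P1: E <- N -> V
The empty set is not sufficient: P1 (E <- N -> V) has no collider blocking it and no conditioned non-collider, so it is open.
Try {N}:
  P1: blocked at fork node N ∈ conditioning set.
{N} contains no descendant of E and blocks every backdoor path.
No other singleton works — e.g. {R} leaves P1 open — so {N} is the unique smallest valid adjustment set.

{N}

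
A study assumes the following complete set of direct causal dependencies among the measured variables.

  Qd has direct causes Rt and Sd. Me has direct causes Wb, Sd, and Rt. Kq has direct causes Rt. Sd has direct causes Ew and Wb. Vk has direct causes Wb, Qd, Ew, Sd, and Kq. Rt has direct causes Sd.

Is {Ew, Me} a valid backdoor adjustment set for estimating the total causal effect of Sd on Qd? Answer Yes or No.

Backdoor paths from Sd to Qd (paths whose first edge points into Sd):
  P1: Sd <- Ew -> Vk <- Wb -> Me <- Rt -> Qd
  P2: Sd <- Ew -> Vk <- Kq <- Rt -> Qd
  P3: Sd <- Ew -> Vk <- Qd
  P4: Sd <- Wb -> Vk <- Kq <- Rt -> Qd
  P5: Sd <- Wb -> Vk <- Qd
  P6: Sd <- Wb -> Me <- Rt -> Kq -> Vk <- Qd
  P7: Sd <- Wb -> Me <- Rt -> Qd
Condition 1 (no descendant of Sd in the set): FAILS — Me is a descendant of Sd.
Condition 2 (every backdoor path blocked by {Ew, Me}):
  P1: blocked at fork node Ew ∈ conditioning set.
  P2: blocked at fork node Ew ∈ conditioning set.
  P3: blocked at fork node Ew ∈ conditioning set.
  P4: blocked at collider Vk (neither it nor any descendant is in the conditioning set).
  P5: blocked at collider Vk (neither it nor any descendant is in the conditioning set).
  P6: blocked at collider Vk (neither it nor any descendant is in the conditioning set).
  P7: open — collider(s) Me are conditioned on (or have a conditioned descendant) and no non-collider on the path is in the set.
{Ew, Me} does not satisfy the backdoor criterion.

No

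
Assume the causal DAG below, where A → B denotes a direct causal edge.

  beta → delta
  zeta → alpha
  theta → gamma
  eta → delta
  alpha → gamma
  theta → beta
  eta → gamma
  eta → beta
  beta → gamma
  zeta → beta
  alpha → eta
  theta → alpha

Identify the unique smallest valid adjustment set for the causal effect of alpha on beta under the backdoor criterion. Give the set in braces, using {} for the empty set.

{theta, zeta}

Variables eligible for adjustment (non-descendants of alpha, excluding alpha and beta): {theta, zeta}.
Backdoor paths from alpha to beta:
  P1: alpha <- theta -> beta
  P2: alpha <- theta -> gamma <- eta -> beta
  P3: alpha <- theta -> gamma <- eta -> delta <- beta
  P4: alpha <- theta -> gamma <- beta
  P5: alpha <- zeta -> beta
The empty set is not sufficient: P1 (alpha <- theta -> beta) has no collider blocking it and no conditioned non-collider, so it is open.
Try {theta, zeta}:
  P1: blocked at fork node theta ∈ conditioning set.
  P2: blocked at fork node theta ∈ conditioning set.
  P3: blocked at fork node theta ∈ conditioning set.
  P4: blocked at fork node theta ∈ conditioning set.
  P5: blocked at fork node zeta ∈ conditioning set.
{theta, zeta} contains no descendant of alpha and blocks every backdoor path.
Every element of {theta, zeta} is needed (dropping theta leaves P1 open; dropping zeta leaves P5 open), so no proper subset is valid.
Among all size-2 subsets of the eligible variables, only {theta, zeta} blocks every backdoor path, so it is the unique smallest valid adjustment set.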